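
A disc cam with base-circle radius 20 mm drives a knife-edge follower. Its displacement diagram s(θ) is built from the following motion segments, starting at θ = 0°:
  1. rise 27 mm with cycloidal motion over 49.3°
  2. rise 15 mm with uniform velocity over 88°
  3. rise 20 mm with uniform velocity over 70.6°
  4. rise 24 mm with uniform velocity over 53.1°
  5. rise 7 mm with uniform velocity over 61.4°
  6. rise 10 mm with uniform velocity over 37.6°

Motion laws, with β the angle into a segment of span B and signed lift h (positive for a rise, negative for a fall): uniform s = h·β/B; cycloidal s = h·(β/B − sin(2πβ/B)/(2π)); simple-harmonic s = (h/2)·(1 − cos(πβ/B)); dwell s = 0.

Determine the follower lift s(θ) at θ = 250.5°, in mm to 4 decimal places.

seg 1 [0°–49.3°] cycloidal, h=27: full span → s += 27 → s = 27.0000
seg 2 [49.3°–137.3°] uniform, h=15: full span → s += 15 → s = 42.0000
seg 3 [137.3°–207.9°] uniform, h=20: full span → s += 20 → s = 62.0000
seg 4 [207.9°–261°] uniform, h=24: θ=250.5° here. β=42.6, B=53.1. 24·42.6/53.1 = 19.2542 → s = 81.2542

81.2542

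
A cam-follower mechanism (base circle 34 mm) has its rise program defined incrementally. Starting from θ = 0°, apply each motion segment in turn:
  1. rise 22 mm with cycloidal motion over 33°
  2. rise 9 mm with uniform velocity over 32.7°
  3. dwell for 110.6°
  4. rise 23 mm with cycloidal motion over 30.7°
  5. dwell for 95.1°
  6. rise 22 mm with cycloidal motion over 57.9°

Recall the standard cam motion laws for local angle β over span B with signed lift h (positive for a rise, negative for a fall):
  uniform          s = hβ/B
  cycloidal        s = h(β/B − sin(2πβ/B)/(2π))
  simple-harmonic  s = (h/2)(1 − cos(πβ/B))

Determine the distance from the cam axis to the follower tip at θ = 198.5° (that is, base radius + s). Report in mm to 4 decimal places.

seg 1 [0°–33°] cycloidal, h=22: full span → s += 22 → s = 22.0000
seg 2 [33°–65.7°] uniform, h=9: full span → s += 9 → s = 31.0000
seg 3 [65.7°–176.3°] dwell: s stays 31.0000
seg 4 [176.3°–207°] cycloidal, h=23: θ=198.5° here. β=22.2, B=30.7. 23·(0.7231 − sin(2π·0.7231)/(2π)) = 20.2404 → s = 51.2404
radial distance = base radius + s = 34 + 51.2404 = 85.2404

85.2404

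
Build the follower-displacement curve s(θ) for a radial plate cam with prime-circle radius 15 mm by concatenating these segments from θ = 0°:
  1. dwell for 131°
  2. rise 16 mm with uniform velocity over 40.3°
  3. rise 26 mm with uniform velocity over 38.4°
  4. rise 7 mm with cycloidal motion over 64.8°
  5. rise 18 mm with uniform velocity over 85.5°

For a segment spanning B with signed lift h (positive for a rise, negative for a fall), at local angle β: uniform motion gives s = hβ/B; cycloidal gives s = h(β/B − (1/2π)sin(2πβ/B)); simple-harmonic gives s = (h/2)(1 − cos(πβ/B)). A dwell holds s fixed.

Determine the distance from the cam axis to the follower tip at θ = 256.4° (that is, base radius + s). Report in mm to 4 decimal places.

seg 1 [0°–131°] dwell: s stays 0.0000
seg 2 [131°–171.3°] uniform, h=16: full span → s += 16 → s = 16.0000
seg 3 [171.3°–209.7°] uniform, h=26: full span → s += 26 → s = 42.0000
seg 4 [209.7°–274.5°] cycloidal, h=7: θ=256.4° here. β=46.7, B=64.8. 7·(0.7207 − sin(2π·0.7207)/(2π)) = 6.1400 → s = 48.1400
radial distance = base radius + s = 15 + 48.1400 = 63.1400

63.1400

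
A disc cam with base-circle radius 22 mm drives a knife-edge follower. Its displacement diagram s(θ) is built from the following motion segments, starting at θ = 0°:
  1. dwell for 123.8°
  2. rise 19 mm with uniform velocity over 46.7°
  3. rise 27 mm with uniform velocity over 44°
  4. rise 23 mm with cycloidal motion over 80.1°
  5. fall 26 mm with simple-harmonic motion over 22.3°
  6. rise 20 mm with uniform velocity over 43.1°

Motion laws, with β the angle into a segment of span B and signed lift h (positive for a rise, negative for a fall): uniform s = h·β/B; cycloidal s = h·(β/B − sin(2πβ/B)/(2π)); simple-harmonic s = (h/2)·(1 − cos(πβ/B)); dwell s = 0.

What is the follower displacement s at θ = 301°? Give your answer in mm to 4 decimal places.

seg 1 [0°–123.8°] dwell: s stays 0.0000
seg 2 [123.8°–170.5°] uniform, h=19: full span → s += 19 → s = 19.0000
seg 3 [170.5°–214.5°] uniform, h=27: full span → s += 27 → s = 46.0000
seg 4 [214.5°–294.6°] cycloidal, h=23: full span → s += 23 → s = 69.0000
seg 5 [294.6°–316.9°] simple-harmonic, h=-26: θ=301° here. β=6.4, B=22.3. -26/2·(1 − cos(π·0.2870)) = -4.9356 → s = 64.0644

64.0644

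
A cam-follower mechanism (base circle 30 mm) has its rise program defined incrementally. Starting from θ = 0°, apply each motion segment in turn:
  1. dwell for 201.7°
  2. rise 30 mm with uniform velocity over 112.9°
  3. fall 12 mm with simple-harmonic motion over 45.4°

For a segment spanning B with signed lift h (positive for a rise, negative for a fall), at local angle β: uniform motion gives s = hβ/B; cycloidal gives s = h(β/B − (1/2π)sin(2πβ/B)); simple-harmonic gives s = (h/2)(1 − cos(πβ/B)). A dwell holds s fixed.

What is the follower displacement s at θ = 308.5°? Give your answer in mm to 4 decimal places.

seg 1 [0°–201.7°] dwell: s stays 0.0000
seg 2 [201.7°–314.6°] uniform, h=30: θ=308.5° here. β=106.8, B=112.9. 30·106.8/112.9 = 28.3791 → s = 28.3791

28.3791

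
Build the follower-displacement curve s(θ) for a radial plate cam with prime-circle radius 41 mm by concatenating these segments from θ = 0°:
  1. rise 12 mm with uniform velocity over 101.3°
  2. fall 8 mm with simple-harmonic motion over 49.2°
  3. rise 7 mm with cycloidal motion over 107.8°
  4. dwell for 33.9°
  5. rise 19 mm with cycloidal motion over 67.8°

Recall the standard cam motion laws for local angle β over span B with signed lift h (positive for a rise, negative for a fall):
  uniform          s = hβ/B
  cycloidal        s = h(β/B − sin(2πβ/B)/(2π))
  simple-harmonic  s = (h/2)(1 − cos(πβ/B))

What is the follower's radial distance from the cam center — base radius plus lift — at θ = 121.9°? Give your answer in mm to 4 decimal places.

seg 1 [0°–101.3°] uniform, h=12: full span → s += 12 → s = 12.0000
seg 2 [101.3°–150.5°] simple-harmonic, h=-8: θ=121.9° here. β=20.6, B=49.2. -8/2·(1 − cos(π·0.4187)) = -2.9894 → s = 9.0106
radial distance = base radius + s = 41 + 9.0106 = 50.0106

50.0106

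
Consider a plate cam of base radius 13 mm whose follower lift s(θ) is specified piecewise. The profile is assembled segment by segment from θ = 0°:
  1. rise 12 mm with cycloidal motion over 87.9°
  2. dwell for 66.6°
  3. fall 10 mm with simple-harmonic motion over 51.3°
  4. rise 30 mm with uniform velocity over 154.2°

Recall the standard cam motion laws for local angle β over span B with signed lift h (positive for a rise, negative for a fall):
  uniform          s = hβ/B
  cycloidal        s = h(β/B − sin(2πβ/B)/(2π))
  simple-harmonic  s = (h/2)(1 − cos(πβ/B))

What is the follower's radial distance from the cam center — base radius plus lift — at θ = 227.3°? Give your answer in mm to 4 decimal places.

seg 1 [0°–87.9°] cycloidal, h=12: full span → s += 12 → s = 12.0000
seg 2 [87.9°–154.5°] dwell: s stays 12.0000
seg 3 [154.5°–205.8°] simple-harmonic, h=-10: full span → s += -10 → s = 2.0000
seg 4 [205.8°–360°] uniform, h=30: θ=227.3° here. β=21.5, B=154.2. 30·21.5/154.2 = 4.1829 → s = 6.1829
radial distance = base radius + s = 13 + 6.1829 = 19.1829

19.1829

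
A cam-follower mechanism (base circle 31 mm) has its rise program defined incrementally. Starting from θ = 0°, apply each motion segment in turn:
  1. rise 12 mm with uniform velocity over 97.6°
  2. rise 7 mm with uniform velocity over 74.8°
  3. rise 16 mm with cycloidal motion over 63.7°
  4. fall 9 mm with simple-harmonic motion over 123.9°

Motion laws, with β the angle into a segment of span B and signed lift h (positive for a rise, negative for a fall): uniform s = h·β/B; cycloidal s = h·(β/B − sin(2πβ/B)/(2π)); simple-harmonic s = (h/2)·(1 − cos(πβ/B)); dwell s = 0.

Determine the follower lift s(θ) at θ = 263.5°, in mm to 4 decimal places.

seg 1 [0°–97.6°] uniform, h=12: full span → s += 12 → s = 12.0000
seg 2 [97.6°–172.4°] uniform, h=7: full span → s += 7 → s = 19.0000
seg 3 [172.4°–236.1°] cycloidal, h=16: full span → s += 16 → s = 35.0000
seg 4 [236.1°–360°] simple-harmonic, h=-9: θ=263.5° here. β=27.4, B=123.9. -9/2·(1 − cos(π·0.2211)) = -1.0430 → s = 33.9570

33.9570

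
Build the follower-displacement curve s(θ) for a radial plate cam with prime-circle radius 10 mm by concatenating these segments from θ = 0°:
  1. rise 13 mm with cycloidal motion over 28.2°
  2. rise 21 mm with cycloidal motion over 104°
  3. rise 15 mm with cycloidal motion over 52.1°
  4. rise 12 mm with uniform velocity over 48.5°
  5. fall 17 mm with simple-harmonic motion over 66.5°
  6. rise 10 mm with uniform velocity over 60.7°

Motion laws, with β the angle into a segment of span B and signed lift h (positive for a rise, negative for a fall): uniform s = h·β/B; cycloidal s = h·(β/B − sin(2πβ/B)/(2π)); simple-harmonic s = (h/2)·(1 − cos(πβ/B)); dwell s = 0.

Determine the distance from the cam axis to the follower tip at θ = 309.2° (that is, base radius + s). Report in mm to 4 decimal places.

seg 1 [0°–28.2°] cycloidal, h=13: full span → s += 13 → s = 13.0000
seg 2 [28.2°–132.2°] cycloidal, h=21: full span → s += 21 → s = 34.0000
seg 3 [132.2°–184.3°] cycloidal, h=15: full span → s += 15 → s = 49.0000
seg 4 [184.3°–232.8°] uniform, h=12: full span → s += 12 → s = 61.0000
seg 5 [232.8°–299.3°] simple-harmonic, h=-17: full span → s += -17 → s = 44.0000
seg 6 [299.3°–360°] uniform, h=10: θ=309.2° here. β=9.9, B=60.7. 10·9.9/60.7 = 1.6310 → s = 45.6310
radial distance = base radius + s = 10 + 45.6310 = 55.6310

55.6310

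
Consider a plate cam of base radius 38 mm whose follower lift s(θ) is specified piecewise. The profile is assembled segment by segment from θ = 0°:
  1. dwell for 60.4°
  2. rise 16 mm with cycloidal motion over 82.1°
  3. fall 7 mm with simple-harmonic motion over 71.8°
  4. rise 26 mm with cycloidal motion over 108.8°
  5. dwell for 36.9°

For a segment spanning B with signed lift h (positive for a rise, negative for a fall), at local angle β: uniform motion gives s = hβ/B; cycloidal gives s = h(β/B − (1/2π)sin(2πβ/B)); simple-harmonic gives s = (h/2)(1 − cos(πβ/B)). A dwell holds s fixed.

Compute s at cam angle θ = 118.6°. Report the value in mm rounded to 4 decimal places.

seg 1 [0°–60.4°] dwell: s stays 0.0000
seg 2 [60.4°–142.5°] cycloidal, h=16: θ=118.6° here. β=58.2, B=82.1. 16·(0.7089 − sin(2π·0.7089)/(2π)) = 13.8043 → s = 13.8043

13.8043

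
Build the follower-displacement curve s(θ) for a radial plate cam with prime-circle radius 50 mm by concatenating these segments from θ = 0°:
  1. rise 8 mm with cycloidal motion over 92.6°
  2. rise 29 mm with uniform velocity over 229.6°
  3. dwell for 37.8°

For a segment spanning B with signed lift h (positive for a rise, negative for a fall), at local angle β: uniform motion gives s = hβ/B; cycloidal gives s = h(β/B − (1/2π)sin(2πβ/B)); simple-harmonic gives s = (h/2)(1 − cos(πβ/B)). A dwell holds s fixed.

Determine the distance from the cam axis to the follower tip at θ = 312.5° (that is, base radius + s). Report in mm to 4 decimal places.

seg 1 [0°–92.6°] cycloidal, h=8: full span → s += 8 → s = 8.0000
seg 2 [92.6°–322.2°] uniform, h=29: θ=312.5° here. β=219.9, B=229.6. 29·219.9/229.6 = 27.7748 → s = 35.7748
radial distance = base radius + s = 50 + 35.7748 = 85.7748

85.7748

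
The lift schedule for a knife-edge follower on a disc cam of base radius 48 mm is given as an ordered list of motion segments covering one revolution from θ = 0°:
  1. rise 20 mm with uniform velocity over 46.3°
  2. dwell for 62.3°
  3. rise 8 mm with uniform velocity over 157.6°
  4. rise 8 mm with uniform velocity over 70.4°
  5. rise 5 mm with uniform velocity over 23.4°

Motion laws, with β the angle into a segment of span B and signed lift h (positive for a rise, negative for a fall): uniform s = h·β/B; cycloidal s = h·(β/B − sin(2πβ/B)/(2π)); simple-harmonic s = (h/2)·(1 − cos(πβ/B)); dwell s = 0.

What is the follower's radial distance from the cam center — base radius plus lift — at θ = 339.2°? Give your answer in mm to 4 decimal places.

seg 1 [0°–46.3°] uniform, h=20: full span → s += 20 → s = 20.0000
seg 2 [46.3°–108.6°] dwell: s stays 20.0000
seg 3 [108.6°–266.2°] uniform, h=8: full span → s += 8 → s = 28.0000
seg 4 [266.2°–336.6°] uniform, h=8: full span → s += 8 → s = 36.0000
seg 5 [336.6°–360°] uniform, h=5: θ=339.2° here. β=2.6, B=23.4. 5·2.6/23.4 = 0.5556 → s = 36.5556
radial distance = base radius + s = 48 + 36.5556 = 84.5556

84.5556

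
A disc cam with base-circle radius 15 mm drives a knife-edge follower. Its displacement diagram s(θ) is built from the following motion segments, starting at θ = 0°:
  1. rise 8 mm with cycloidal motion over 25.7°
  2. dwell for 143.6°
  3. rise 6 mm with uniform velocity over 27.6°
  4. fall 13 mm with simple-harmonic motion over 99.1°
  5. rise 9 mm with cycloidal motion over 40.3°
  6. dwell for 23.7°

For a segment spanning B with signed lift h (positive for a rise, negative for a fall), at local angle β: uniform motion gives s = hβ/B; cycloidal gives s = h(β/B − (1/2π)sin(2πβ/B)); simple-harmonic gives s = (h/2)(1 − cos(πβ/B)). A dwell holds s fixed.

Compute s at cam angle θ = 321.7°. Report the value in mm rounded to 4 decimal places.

seg 1 [0°–25.7°] cycloidal, h=8: full span → s += 8 → s = 8.0000
seg 2 [25.7°–169.3°] dwell: s stays 8.0000
seg 3 [169.3°–196.9°] uniform, h=6: full span → s += 6 → s = 14.0000
seg 4 [196.9°–296°] simple-harmonic, h=-13: full span → s += -13 → s = 1.0000
seg 5 [296°–336.3°] cycloidal, h=9: θ=321.7° here. β=25.7, B=40.3. 9·(0.6377 − sin(2π·0.6377)/(2π)) = 6.8299 → s = 7.8299

7.8299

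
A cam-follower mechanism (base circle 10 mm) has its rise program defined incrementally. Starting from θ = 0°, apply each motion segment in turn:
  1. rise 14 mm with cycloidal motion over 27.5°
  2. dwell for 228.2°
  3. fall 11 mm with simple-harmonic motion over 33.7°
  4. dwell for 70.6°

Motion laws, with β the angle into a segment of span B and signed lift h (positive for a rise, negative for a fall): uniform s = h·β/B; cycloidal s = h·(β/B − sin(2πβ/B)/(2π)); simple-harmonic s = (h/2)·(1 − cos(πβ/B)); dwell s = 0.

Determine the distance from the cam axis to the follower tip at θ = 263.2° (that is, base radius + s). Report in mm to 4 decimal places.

seg 1 [0°–27.5°] cycloidal, h=14: full span → s += 14 → s = 14.0000
seg 2 [27.5°–255.7°] dwell: s stays 14.0000
seg 3 [255.7°–289.4°] simple-harmonic, h=-11: θ=263.2° here. β=7.5, B=33.7. -11/2·(1 − cos(π·0.2226)) = -1.2904 → s = 12.7096
radial distance = base radius + s = 10 + 12.7096 = 22.7096

22.7096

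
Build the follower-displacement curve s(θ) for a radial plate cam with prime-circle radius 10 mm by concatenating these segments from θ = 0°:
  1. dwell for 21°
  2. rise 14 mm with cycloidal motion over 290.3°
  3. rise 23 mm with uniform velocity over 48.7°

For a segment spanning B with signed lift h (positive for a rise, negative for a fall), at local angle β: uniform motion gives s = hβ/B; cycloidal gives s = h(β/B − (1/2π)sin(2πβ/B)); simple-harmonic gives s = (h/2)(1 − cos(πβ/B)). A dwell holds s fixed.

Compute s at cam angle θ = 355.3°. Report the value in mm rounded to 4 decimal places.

seg 1 [0°–21°] dwell: s stays 0.0000
seg 2 [21°–311.3°] cycloidal, h=14: full span → s += 14 → s = 14.0000
seg 3 [311.3°–360°] uniform, h=23: θ=355.3° here. β=44, B=48.7. 23·44/48.7 = 20.7803 → s = 34.7803

34.7803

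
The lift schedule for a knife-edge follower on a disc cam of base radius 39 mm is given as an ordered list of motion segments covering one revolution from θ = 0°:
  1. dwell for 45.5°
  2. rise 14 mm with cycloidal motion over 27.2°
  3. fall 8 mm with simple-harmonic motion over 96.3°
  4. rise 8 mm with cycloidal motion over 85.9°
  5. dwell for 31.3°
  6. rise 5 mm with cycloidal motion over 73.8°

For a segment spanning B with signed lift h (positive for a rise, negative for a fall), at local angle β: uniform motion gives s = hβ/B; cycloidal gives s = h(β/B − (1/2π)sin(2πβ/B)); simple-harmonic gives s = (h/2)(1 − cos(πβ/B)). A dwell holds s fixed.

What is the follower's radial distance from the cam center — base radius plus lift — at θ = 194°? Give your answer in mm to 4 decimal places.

seg 1 [0°–45.5°] dwell: s stays 0.0000
seg 2 [45.5°–72.7°] cycloidal, h=14: full span → s += 14 → s = 14.0000
seg 3 [72.7°–169°] simple-harmonic, h=-8: full span → s += -8 → s = 6.0000
seg 4 [169°–254.9°] cycloidal, h=8: θ=194° here. β=25, B=85.9. 8·(0.2910 − sin(2π·0.2910)/(2π)) = 1.0971 → s = 7.0971
radial distance = base radius + s = 39 + 7.0971 = 46.0971

46.0971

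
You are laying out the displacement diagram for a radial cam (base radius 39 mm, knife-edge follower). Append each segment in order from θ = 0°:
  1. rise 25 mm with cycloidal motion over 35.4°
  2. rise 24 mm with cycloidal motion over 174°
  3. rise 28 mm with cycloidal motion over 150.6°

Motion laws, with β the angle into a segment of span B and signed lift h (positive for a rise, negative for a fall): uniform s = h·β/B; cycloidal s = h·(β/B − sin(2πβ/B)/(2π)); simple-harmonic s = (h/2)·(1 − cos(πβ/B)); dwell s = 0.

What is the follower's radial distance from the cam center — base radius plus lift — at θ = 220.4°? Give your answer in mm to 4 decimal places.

seg 1 [0°–35.4°] cycloidal, h=25: full span → s += 25 → s = 25.0000
seg 2 [35.4°–209.4°] cycloidal, h=24: full span → s += 24 → s = 49.0000
seg 3 [209.4°–360°] cycloidal, h=28: θ=220.4° here. β=11, B=150.6. 28·(0.0730 − sin(2π·0.0730)/(2π)) = 0.0710 → s = 49.0710
radial distance = base radius + s = 39 + 49.0710 = 88.0710

88.0710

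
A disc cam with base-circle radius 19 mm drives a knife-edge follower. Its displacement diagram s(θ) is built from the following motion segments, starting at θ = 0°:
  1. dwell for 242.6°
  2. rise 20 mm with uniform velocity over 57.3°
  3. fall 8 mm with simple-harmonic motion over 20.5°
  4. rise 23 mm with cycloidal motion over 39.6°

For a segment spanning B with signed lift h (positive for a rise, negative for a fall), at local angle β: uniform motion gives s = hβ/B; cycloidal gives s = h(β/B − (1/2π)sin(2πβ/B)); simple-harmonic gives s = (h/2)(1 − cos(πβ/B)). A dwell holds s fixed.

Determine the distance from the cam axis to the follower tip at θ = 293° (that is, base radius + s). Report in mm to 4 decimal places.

seg 1 [0°–242.6°] dwell: s stays 0.0000
seg 2 [242.6°–299.9°] uniform, h=20: θ=293° here. β=50.4, B=57.3. 20·50.4/57.3 = 17.5916 → s = 17.5916
radial distance = base radius + s = 19 + 17.5916 = 36.5916

36.5916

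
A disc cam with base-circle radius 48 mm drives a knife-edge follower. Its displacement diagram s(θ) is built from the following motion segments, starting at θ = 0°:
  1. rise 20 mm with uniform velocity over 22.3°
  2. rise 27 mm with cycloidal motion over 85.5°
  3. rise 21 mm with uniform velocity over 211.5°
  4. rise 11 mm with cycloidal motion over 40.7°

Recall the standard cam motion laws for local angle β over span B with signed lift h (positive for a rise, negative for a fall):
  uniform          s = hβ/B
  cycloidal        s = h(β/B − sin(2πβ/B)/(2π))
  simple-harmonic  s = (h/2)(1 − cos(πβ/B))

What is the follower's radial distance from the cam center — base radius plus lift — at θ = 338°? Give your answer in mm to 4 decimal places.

seg 1 [0°–22.3°] uniform, h=20: full span → s += 20 → s = 20.0000
seg 2 [22.3°–107.8°] cycloidal, h=27: full span → s += 27 → s = 47.0000
seg 3 [107.8°–319.3°] uniform, h=21: full span → s += 21 → s = 68.0000
seg 4 [319.3°–360°] cycloidal, h=11: θ=338° here. β=18.7, B=40.7. 11·(0.4595 − sin(2π·0.4595)/(2π)) = 4.6129 → s = 72.6129
radial distance = base radius + s = 48 + 72.6129 = 120.6129

120.6129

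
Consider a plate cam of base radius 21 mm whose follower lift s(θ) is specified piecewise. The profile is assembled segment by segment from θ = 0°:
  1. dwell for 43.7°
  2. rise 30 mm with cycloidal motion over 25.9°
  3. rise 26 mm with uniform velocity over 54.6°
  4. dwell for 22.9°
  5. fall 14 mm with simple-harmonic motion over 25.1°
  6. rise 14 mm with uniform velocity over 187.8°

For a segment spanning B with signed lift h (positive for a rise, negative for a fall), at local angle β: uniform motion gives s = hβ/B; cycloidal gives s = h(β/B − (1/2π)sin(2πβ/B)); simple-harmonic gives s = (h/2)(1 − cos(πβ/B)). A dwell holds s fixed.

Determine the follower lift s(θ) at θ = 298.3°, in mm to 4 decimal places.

seg 1 [0°–43.7°] dwell: s stays 0.0000
seg 2 [43.7°–69.6°] cycloidal, h=30: full span → s += 30 → s = 30.0000
seg 3 [69.6°–124.2°] uniform, h=26: full span → s += 26 → s = 56.0000
seg 4 [124.2°–147.1°] dwell: s stays 56.0000
seg 5 [147.1°–172.2°] simple-harmonic, h=-14: full span → s += -14 → s = 42.0000
seg 6 [172.2°–360°] uniform, h=14: θ=298.3° here. β=126.1, B=187.8. 14·126.1/187.8 = 9.4004 → s = 51.4004

51.4004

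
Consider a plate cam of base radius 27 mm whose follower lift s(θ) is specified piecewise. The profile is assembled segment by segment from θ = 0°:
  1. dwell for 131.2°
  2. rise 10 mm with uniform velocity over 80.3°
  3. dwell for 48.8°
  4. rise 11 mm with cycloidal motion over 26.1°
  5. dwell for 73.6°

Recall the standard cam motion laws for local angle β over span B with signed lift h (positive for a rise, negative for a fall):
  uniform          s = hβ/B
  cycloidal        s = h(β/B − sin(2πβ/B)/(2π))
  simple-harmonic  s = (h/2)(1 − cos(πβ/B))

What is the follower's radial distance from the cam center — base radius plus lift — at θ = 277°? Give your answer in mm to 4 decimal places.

seg 1 [0°–131.2°] dwell: s stays 0.0000
seg 2 [131.2°–211.5°] uniform, h=10: full span → s += 10 → s = 10.0000
seg 3 [211.5°–260.3°] dwell: s stays 10.0000
seg 4 [260.3°–286.4°] cycloidal, h=11: θ=277° here. β=16.7, B=26.1. 11·(0.6398 − sin(2π·0.6398)/(2π)) = 8.3862 → s = 18.3862
radial distance = base radius + s = 27 + 18.3862 = 45.3862

45.3862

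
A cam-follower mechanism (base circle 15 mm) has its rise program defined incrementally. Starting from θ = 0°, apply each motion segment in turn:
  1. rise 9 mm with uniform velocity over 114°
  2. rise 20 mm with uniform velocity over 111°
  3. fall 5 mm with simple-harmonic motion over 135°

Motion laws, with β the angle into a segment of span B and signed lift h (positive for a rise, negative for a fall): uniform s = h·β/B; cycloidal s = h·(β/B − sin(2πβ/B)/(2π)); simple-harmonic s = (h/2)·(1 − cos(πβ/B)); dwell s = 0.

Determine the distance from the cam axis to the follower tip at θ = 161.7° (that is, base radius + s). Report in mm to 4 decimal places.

seg 1 [0°–114°] uniform, h=9: full span → s += 9 → s = 9.0000
seg 2 [114°–225°] uniform, h=20: θ=161.7° here. β=47.7, B=111. 20·47.7/111 = 8.5946 → s = 17.5946
radial distance = base radius + s = 15 + 17.5946 = 32.5946

32.5946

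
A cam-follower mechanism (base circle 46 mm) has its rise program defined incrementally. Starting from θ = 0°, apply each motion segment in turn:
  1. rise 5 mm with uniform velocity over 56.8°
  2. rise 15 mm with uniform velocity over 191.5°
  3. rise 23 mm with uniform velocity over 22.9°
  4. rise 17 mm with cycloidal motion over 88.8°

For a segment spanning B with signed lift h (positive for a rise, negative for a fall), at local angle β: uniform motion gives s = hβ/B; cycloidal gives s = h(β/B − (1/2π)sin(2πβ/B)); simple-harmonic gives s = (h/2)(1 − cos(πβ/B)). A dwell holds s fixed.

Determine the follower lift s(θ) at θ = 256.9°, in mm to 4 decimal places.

seg 1 [0°–56.8°] uniform, h=5: full span → s += 5 → s = 5.0000
seg 2 [56.8°–248.3°] uniform, h=15: full span → s += 15 → s = 20.0000
seg 3 [248.3°–271.2°] uniform, h=23: θ=256.9° here. β=8.6, B=22.9. 23·8.6/22.9 = 8.6376 → s = 28.6376

28.6376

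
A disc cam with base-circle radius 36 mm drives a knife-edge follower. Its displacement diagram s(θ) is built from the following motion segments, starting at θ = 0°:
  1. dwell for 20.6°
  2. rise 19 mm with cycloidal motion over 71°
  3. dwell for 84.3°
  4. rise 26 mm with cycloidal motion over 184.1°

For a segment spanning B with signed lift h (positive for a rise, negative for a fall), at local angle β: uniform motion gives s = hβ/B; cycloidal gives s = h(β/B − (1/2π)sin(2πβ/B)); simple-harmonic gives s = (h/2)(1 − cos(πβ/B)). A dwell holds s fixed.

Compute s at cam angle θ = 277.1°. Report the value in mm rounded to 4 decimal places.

seg 1 [0°–20.6°] dwell: s stays 0.0000
seg 2 [20.6°–91.6°] cycloidal, h=19: full span → s += 19 → s = 19.0000
seg 3 [91.6°–175.9°] dwell: s stays 19.0000
seg 4 [175.9°–360°] cycloidal, h=26: θ=277.1° here. β=101.2, B=184.1. 26·(0.5497 − sin(2π·0.5497)/(2π)) = 15.5636 → s = 34.5636

34.5636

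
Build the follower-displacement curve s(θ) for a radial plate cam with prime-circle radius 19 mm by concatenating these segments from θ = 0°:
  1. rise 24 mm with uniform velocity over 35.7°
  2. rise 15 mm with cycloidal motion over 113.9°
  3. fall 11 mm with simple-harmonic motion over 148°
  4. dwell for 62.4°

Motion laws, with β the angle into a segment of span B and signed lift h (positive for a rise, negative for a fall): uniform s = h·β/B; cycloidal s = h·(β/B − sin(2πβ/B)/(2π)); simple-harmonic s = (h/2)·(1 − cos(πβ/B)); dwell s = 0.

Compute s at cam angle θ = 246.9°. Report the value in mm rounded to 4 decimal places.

seg 1 [0°–35.7°] uniform, h=24: full span → s += 24 → s = 24.0000
seg 2 [35.7°–149.6°] cycloidal, h=15: full span → s += 15 → s = 39.0000
seg 3 [149.6°–297.6°] simple-harmonic, h=-11: θ=246.9° here. β=97.3, B=148. -11/2·(1 − cos(π·0.6574)) = -8.1107 → s = 30.8893

30.8893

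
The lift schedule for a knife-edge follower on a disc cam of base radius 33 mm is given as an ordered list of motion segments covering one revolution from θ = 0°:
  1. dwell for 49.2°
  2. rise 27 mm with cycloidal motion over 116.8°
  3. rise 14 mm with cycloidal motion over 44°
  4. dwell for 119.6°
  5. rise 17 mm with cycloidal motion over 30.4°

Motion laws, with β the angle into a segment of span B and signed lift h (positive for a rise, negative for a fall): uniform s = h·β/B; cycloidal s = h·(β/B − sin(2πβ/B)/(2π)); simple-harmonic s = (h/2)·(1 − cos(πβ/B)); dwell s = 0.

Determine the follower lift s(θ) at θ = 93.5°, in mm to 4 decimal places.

seg 1 [0°–49.2°] dwell: s stays 0.0000
seg 2 [49.2°–166°] cycloidal, h=27: θ=93.5° here. β=44.3, B=116.8. 27·(0.3793 − sin(2π·0.3793)/(2π)) = 7.2848 → s = 7.2848

7.2848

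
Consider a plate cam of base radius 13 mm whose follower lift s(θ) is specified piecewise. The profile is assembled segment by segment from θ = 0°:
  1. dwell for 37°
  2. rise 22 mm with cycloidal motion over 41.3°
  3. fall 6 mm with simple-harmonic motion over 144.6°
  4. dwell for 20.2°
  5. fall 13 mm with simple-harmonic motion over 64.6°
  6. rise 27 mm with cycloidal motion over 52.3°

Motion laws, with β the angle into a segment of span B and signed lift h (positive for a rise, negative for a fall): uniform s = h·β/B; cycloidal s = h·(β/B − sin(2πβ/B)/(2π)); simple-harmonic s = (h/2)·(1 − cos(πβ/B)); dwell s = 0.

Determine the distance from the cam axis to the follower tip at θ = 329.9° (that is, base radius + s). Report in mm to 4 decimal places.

seg 1 [0°–37°] dwell: s stays 0.0000
seg 2 [37°–78.3°] cycloidal, h=22: full span → s += 22 → s = 22.0000
seg 3 [78.3°–222.9°] simple-harmonic, h=-6: full span → s += -6 → s = 16.0000
seg 4 [222.9°–243.1°] dwell: s stays 16.0000
seg 5 [243.1°–307.7°] simple-harmonic, h=-13: full span → s += -13 → s = 3.0000
seg 6 [307.7°–360°] cycloidal, h=27: θ=329.9° here. β=22.2, B=52.3. 27·(0.4245 − sin(2π·0.4245)/(2π)) = 9.4973 → s = 12.4973
radial distance = base radius + s = 13 + 12.4973 = 25.4973

25.4973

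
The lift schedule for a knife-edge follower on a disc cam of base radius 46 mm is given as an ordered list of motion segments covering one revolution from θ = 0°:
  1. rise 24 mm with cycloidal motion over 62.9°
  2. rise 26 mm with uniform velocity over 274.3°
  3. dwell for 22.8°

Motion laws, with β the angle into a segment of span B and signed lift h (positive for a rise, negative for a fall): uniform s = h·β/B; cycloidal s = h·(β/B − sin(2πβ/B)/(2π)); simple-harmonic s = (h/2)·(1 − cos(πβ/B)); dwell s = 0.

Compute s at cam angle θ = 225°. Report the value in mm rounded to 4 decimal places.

seg 1 [0°–62.9°] cycloidal, h=24: full span → s += 24 → s = 24.0000
seg 2 [62.9°–337.2°] uniform, h=26: θ=225° here. β=162.1, B=274.3. 26·162.1/274.3 = 15.3649 → s = 39.3649

39.3649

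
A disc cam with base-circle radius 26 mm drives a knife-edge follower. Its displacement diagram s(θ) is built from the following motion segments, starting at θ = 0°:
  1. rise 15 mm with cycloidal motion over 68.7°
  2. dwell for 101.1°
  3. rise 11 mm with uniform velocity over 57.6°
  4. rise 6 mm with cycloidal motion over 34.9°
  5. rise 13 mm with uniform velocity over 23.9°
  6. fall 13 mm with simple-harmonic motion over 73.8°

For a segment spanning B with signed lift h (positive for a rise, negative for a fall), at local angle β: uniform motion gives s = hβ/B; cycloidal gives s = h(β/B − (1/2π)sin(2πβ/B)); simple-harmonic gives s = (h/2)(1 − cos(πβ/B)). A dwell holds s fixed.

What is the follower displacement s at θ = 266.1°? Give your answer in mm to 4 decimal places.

seg 1 [0°–68.7°] cycloidal, h=15: full span → s += 15 → s = 15.0000
seg 2 [68.7°–169.8°] dwell: s stays 15.0000
seg 3 [169.8°–227.4°] uniform, h=11: full span → s += 11 → s = 26.0000
seg 4 [227.4°–262.3°] cycloidal, h=6: full span → s += 6 → s = 32.0000
seg 5 [262.3°–286.2°] uniform, h=13: θ=266.1° here. β=3.8, B=23.9. 13·3.8/23.9 = 2.0669 → s = 34.0669

34.0669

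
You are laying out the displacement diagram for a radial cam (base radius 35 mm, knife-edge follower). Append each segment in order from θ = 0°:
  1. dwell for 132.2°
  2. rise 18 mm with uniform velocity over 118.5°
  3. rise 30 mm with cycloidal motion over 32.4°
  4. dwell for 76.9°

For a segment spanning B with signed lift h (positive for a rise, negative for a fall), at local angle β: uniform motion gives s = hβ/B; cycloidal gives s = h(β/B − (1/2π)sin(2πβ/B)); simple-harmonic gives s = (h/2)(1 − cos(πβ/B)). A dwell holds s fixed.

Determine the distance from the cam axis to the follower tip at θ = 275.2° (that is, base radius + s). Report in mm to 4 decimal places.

seg 1 [0°–132.2°] dwell: s stays 0.0000
seg 2 [132.2°–250.7°] uniform, h=18: full span → s += 18 → s = 18.0000
seg 3 [250.7°–283.1°] cycloidal, h=30: θ=275.2° here. β=24.5, B=32.4. 30·(0.7562 − sin(2π·0.7562)/(2π)) = 27.4562 → s = 45.4562
radial distance = base radius + s = 35 + 45.4562 = 80.4562

80.4562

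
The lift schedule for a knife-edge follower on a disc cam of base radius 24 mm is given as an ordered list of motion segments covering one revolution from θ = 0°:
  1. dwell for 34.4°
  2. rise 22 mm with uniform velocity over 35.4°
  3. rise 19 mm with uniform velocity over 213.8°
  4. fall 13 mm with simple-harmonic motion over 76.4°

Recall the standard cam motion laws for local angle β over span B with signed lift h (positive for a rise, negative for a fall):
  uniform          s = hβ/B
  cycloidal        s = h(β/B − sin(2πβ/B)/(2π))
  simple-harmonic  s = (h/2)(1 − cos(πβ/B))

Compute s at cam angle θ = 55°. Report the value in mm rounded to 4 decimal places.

seg 1 [0°–34.4°] dwell: s stays 0.0000
seg 2 [34.4°–69.8°] uniform, h=22: θ=55° here. β=20.6, B=35.4. 22·20.6/35.4 = 12.8023 → s = 12.8023

12.8023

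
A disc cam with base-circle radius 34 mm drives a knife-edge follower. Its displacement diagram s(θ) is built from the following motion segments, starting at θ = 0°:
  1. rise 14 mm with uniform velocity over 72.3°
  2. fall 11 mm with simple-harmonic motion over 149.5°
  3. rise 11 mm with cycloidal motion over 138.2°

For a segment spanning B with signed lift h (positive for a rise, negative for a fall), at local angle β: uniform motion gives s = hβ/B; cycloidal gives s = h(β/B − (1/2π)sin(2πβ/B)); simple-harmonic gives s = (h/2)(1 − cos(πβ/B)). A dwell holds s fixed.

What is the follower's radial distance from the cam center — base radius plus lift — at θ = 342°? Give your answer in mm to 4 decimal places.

seg 1 [0°–72.3°] uniform, h=14: full span → s += 14 → s = 14.0000
seg 2 [72.3°–221.8°] simple-harmonic, h=-11: full span → s += -11 → s = 3.0000
seg 3 [221.8°–360°] cycloidal, h=11: θ=342° here. β=120.2, B=138.2. 11·(0.8698 − sin(2π·0.8698)/(2π)) = 10.8454 → s = 13.8454
radial distance = base radius + s = 34 + 13.8454 = 47.8454

47.8454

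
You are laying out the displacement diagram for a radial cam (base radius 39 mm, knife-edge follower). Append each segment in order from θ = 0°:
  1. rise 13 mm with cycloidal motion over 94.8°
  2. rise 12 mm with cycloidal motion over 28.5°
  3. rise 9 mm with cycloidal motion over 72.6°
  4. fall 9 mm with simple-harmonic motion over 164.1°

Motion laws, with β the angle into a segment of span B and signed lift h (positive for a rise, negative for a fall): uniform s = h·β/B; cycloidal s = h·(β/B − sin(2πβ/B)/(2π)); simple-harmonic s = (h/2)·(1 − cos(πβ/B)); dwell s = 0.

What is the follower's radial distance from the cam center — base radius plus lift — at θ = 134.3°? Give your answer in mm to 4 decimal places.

seg 1 [0°–94.8°] cycloidal, h=13: full span → s += 13 → s = 13.0000
seg 2 [94.8°–123.3°] cycloidal, h=12: full span → s += 12 → s = 25.0000
seg 3 [123.3°–195.9°] cycloidal, h=9: θ=134.3° here. β=11, B=72.6. 9·(0.1515 − sin(2π·0.1515)/(2π)) = 0.1968 → s = 25.1968
radial distance = base radius + s = 39 + 25.1968 = 64.1968

64.1968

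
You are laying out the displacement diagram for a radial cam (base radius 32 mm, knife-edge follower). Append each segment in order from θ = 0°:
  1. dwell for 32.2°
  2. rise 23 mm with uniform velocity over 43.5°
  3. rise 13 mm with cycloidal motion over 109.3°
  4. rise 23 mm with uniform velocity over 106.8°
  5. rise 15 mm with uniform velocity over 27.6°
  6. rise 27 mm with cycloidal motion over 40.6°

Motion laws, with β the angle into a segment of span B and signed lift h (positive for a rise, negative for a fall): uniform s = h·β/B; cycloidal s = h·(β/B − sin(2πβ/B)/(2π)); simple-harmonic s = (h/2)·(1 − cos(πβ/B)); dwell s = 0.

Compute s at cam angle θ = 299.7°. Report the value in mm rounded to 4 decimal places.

seg 1 [0°–32.2°] dwell: s stays 0.0000
seg 2 [32.2°–75.7°] uniform, h=23: full span → s += 23 → s = 23.0000
seg 3 [75.7°–185°] cycloidal, h=13: full span → s += 13 → s = 36.0000
seg 4 [185°–291.8°] uniform, h=23: full span → s += 23 → s = 59.0000
seg 5 [291.8°–319.4°] uniform, h=15: θ=299.7° here. β=7.9, B=27.6. 15·7.9/27.6 = 4.2935 → s = 63.2935

63.2935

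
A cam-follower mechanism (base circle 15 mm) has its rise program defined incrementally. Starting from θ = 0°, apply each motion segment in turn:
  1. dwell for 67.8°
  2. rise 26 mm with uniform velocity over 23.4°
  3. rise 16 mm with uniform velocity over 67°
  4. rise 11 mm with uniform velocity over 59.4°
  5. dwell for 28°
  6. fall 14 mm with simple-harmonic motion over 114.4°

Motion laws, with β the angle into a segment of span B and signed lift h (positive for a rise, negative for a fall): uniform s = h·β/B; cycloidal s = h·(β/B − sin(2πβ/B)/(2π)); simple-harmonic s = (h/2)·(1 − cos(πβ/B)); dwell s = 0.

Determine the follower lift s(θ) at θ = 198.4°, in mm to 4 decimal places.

seg 1 [0°–67.8°] dwell: s stays 0.0000
seg 2 [67.8°–91.2°] uniform, h=26: full span → s += 26 → s = 26.0000
seg 3 [91.2°–158.2°] uniform, h=16: full span → s += 16 → s = 42.0000
seg 4 [158.2°–217.6°] uniform, h=11: θ=198.4° here. β=40.2, B=59.4. 11·40.2/59.4 = 7.4444 → s = 49.4444

49.4444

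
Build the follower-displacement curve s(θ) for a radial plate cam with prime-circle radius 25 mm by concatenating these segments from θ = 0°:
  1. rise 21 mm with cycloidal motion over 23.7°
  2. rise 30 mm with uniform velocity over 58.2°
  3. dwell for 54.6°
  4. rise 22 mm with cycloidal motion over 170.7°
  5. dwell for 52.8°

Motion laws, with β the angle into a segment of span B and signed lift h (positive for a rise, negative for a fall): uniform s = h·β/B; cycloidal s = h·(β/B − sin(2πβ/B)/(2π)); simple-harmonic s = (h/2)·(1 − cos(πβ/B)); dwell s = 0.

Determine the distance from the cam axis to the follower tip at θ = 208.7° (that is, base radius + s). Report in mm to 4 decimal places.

seg 1 [0°–23.7°] cycloidal, h=21: full span → s += 21 → s = 21.0000
seg 2 [23.7°–81.9°] uniform, h=30: full span → s += 30 → s = 51.0000
seg 3 [81.9°–136.5°] dwell: s stays 51.0000
seg 4 [136.5°–307.2°] cycloidal, h=22: θ=208.7° here. β=72.2, B=170.7. 22·(0.4230 − sin(2π·0.4230)/(2π)) = 7.6758 → s = 58.6758
radial distance = base radius + s = 25 + 58.6758 = 83.6758

83.6758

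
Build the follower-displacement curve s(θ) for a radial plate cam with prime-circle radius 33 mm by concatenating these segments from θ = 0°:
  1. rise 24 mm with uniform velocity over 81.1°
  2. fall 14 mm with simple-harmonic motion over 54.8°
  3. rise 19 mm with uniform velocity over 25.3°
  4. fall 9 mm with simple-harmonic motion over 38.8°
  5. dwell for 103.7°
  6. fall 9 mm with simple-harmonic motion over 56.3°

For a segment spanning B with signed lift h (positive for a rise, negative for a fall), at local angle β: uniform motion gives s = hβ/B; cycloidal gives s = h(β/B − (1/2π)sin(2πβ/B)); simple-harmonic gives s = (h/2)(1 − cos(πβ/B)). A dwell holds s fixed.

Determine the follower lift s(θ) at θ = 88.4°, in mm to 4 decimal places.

seg 1 [0°–81.1°] uniform, h=24: full span → s += 24 → s = 24.0000
seg 2 [81.1°–135.9°] simple-harmonic, h=-14: θ=88.4° here. β=7.3, B=54.8. -14/2·(1 − cos(π·0.1332)) = -0.6041 → s = 23.3959

23.3959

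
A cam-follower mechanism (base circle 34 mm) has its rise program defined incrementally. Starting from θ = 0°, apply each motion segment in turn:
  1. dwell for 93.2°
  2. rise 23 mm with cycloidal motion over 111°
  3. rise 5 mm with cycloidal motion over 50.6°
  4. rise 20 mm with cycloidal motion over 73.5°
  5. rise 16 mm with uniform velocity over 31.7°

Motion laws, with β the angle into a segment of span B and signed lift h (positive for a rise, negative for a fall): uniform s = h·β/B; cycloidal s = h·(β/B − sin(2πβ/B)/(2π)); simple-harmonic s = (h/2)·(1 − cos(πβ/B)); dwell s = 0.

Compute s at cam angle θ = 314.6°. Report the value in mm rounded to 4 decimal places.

seg 1 [0°–93.2°] dwell: s stays 0.0000
seg 2 [93.2°–204.2°] cycloidal, h=23: full span → s += 23 → s = 23.0000
seg 3 [204.2°–254.8°] cycloidal, h=5: full span → s += 5 → s = 28.0000
seg 4 [254.8°–328.3°] cycloidal, h=20: θ=314.6° here. β=59.8, B=73.5. 20·(0.8136 − sin(2π·0.8136)/(2π)) = 19.2044 → s = 47.2044

47.2044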